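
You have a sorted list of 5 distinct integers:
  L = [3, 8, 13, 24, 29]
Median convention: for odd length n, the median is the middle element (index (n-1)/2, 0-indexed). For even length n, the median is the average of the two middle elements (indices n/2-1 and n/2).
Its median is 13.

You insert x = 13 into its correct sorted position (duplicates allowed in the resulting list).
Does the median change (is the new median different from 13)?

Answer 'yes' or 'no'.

Answer: no

Derivation:
Old median = 13
Insert x = 13
New median = 13
Changed? no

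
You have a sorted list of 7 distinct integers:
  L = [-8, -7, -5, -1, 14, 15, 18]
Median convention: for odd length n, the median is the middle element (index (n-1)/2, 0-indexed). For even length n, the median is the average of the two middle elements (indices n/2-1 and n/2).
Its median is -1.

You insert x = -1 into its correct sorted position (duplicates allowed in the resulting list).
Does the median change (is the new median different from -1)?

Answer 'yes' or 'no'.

Old median = -1
Insert x = -1
New median = -1
Changed? no

Answer: no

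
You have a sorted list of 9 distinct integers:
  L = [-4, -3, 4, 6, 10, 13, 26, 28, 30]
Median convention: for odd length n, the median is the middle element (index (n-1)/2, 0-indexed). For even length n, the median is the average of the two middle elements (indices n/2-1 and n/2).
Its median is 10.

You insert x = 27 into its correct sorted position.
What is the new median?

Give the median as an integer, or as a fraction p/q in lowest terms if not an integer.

Answer: 23/2

Derivation:
Old list (sorted, length 9): [-4, -3, 4, 6, 10, 13, 26, 28, 30]
Old median = 10
Insert x = 27
Old length odd (9). Middle was index 4 = 10.
New length even (10). New median = avg of two middle elements.
x = 27: 7 elements are < x, 2 elements are > x.
New sorted list: [-4, -3, 4, 6, 10, 13, 26, 27, 28, 30]
New median = 23/2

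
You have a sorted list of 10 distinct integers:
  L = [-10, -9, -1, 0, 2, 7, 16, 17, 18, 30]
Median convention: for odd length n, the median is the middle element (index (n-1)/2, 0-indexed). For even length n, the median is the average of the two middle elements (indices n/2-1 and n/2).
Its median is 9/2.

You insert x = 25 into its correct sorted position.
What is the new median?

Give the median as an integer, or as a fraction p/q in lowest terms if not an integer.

Answer: 7

Derivation:
Old list (sorted, length 10): [-10, -9, -1, 0, 2, 7, 16, 17, 18, 30]
Old median = 9/2
Insert x = 25
Old length even (10). Middle pair: indices 4,5 = 2,7.
New length odd (11). New median = single middle element.
x = 25: 9 elements are < x, 1 elements are > x.
New sorted list: [-10, -9, -1, 0, 2, 7, 16, 17, 18, 25, 30]
New median = 7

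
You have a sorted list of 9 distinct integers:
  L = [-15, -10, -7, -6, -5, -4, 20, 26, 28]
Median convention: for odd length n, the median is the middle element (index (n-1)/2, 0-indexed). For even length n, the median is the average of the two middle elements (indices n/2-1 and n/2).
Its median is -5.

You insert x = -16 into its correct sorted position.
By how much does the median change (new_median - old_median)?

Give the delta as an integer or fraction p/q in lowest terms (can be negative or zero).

Old median = -5
After inserting x = -16: new sorted = [-16, -15, -10, -7, -6, -5, -4, 20, 26, 28]
New median = -11/2
Delta = -11/2 - -5 = -1/2

Answer: -1/2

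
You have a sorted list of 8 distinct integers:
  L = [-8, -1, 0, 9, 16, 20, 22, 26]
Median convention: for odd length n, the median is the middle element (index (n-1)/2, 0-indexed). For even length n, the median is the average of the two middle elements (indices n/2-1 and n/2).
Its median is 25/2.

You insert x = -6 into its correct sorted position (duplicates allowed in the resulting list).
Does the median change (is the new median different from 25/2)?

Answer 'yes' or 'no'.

Old median = 25/2
Insert x = -6
New median = 9
Changed? yes

Answer: yes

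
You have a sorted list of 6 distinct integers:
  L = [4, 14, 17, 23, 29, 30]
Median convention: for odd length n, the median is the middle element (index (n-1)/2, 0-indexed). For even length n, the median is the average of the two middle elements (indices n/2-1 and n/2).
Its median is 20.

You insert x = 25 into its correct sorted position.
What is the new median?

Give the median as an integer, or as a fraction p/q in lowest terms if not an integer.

Answer: 23

Derivation:
Old list (sorted, length 6): [4, 14, 17, 23, 29, 30]
Old median = 20
Insert x = 25
Old length even (6). Middle pair: indices 2,3 = 17,23.
New length odd (7). New median = single middle element.
x = 25: 4 elements are < x, 2 elements are > x.
New sorted list: [4, 14, 17, 23, 25, 29, 30]
New median = 23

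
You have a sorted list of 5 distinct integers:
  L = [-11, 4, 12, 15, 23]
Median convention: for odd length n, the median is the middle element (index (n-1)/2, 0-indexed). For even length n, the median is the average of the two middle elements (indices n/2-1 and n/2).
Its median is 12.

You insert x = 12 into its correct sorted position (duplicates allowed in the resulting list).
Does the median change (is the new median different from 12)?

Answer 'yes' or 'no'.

Answer: no

Derivation:
Old median = 12
Insert x = 12
New median = 12
Changed? no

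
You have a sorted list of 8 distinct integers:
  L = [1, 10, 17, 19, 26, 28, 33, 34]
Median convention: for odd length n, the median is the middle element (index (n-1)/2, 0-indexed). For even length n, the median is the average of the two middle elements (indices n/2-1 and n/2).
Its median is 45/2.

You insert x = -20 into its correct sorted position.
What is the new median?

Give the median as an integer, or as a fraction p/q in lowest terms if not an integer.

Answer: 19

Derivation:
Old list (sorted, length 8): [1, 10, 17, 19, 26, 28, 33, 34]
Old median = 45/2
Insert x = -20
Old length even (8). Middle pair: indices 3,4 = 19,26.
New length odd (9). New median = single middle element.
x = -20: 0 elements are < x, 8 elements are > x.
New sorted list: [-20, 1, 10, 17, 19, 26, 28, 33, 34]
New median = 19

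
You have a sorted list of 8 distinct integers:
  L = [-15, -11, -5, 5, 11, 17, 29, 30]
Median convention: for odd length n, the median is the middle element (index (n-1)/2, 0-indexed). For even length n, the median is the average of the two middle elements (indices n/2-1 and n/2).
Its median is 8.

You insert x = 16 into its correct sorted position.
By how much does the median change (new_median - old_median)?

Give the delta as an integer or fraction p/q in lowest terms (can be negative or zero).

Answer: 3

Derivation:
Old median = 8
After inserting x = 16: new sorted = [-15, -11, -5, 5, 11, 16, 17, 29, 30]
New median = 11
Delta = 11 - 8 = 3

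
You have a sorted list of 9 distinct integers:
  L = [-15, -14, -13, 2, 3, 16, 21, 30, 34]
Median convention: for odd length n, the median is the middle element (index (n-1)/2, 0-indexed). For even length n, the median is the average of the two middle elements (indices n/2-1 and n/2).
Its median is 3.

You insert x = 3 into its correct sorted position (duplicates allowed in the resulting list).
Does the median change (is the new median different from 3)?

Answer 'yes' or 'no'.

Old median = 3
Insert x = 3
New median = 3
Changed? no

Answer: no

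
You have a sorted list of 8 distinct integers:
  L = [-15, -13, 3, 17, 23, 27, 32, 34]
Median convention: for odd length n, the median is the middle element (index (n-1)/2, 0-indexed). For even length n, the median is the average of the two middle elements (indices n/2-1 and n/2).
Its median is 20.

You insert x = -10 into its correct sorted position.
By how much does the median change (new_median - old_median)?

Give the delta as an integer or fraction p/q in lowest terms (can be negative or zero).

Answer: -3

Derivation:
Old median = 20
After inserting x = -10: new sorted = [-15, -13, -10, 3, 17, 23, 27, 32, 34]
New median = 17
Delta = 17 - 20 = -3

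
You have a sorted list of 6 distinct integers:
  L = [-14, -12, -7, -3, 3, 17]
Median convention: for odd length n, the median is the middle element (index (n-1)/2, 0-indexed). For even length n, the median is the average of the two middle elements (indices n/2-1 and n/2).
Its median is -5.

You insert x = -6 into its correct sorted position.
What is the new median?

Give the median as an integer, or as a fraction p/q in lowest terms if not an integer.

Old list (sorted, length 6): [-14, -12, -7, -3, 3, 17]
Old median = -5
Insert x = -6
Old length even (6). Middle pair: indices 2,3 = -7,-3.
New length odd (7). New median = single middle element.
x = -6: 3 elements are < x, 3 elements are > x.
New sorted list: [-14, -12, -7, -6, -3, 3, 17]
New median = -6

Answer: -6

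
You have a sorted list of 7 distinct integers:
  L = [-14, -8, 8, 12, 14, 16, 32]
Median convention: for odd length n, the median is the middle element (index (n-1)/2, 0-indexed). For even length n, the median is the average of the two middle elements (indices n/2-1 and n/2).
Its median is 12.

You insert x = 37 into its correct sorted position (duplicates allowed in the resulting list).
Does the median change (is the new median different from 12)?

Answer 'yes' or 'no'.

Answer: yes

Derivation:
Old median = 12
Insert x = 37
New median = 13
Changed? yes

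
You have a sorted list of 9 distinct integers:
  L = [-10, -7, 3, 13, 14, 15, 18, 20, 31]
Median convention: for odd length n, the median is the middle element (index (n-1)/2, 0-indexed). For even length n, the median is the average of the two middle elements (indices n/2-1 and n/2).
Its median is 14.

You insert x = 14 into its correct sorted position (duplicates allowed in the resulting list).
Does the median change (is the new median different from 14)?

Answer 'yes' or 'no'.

Answer: no

Derivation:
Old median = 14
Insert x = 14
New median = 14
Changed? no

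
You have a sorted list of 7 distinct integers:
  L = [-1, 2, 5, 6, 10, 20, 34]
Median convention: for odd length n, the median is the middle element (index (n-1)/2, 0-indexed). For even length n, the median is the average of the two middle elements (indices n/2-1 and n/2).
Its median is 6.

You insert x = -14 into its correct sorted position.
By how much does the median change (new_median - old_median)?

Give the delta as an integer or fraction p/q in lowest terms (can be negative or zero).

Answer: -1/2

Derivation:
Old median = 6
After inserting x = -14: new sorted = [-14, -1, 2, 5, 6, 10, 20, 34]
New median = 11/2
Delta = 11/2 - 6 = -1/2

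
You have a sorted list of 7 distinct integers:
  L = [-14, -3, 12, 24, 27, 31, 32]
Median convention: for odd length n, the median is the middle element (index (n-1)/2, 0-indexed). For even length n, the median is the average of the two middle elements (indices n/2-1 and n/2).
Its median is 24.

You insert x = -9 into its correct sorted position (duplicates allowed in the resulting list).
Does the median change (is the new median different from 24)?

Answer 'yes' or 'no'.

Old median = 24
Insert x = -9
New median = 18
Changed? yes

Answer: yes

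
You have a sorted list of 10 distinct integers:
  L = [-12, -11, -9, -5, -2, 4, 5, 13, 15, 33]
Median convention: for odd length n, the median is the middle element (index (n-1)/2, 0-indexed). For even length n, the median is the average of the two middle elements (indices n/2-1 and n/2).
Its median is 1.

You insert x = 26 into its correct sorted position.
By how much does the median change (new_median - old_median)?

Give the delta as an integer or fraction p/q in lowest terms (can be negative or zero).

Answer: 3

Derivation:
Old median = 1
After inserting x = 26: new sorted = [-12, -11, -9, -5, -2, 4, 5, 13, 15, 26, 33]
New median = 4
Delta = 4 - 1 = 3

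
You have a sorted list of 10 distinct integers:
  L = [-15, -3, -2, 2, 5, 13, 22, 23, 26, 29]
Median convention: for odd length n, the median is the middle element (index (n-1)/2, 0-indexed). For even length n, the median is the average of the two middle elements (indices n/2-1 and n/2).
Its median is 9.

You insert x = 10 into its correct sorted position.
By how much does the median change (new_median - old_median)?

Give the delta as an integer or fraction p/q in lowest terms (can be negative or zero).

Old median = 9
After inserting x = 10: new sorted = [-15, -3, -2, 2, 5, 10, 13, 22, 23, 26, 29]
New median = 10
Delta = 10 - 9 = 1

Answer: 1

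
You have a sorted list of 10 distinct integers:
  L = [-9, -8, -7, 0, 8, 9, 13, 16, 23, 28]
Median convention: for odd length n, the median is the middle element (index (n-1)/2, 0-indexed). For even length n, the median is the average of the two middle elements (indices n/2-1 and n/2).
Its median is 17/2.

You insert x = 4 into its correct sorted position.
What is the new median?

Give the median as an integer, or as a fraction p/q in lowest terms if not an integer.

Answer: 8

Derivation:
Old list (sorted, length 10): [-9, -8, -7, 0, 8, 9, 13, 16, 23, 28]
Old median = 17/2
Insert x = 4
Old length even (10). Middle pair: indices 4,5 = 8,9.
New length odd (11). New median = single middle element.
x = 4: 4 elements are < x, 6 elements are > x.
New sorted list: [-9, -8, -7, 0, 4, 8, 9, 13, 16, 23, 28]
New median = 8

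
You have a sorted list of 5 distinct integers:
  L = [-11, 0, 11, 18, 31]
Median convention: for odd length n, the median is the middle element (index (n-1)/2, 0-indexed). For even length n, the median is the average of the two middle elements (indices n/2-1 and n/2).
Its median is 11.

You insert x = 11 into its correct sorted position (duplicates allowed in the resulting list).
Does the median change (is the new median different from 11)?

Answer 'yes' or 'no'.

Old median = 11
Insert x = 11
New median = 11
Changed? no

Answer: no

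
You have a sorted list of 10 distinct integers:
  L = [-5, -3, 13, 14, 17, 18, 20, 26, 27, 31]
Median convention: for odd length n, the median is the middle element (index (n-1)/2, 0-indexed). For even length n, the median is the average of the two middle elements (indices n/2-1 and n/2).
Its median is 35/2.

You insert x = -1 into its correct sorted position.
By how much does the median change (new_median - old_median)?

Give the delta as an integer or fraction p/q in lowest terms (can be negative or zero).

Answer: -1/2

Derivation:
Old median = 35/2
After inserting x = -1: new sorted = [-5, -3, -1, 13, 14, 17, 18, 20, 26, 27, 31]
New median = 17
Delta = 17 - 35/2 = -1/2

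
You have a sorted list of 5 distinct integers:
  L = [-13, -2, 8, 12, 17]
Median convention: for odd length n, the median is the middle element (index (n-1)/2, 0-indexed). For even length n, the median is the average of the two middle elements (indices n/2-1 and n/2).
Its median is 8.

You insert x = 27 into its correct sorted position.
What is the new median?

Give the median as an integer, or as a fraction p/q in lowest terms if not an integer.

Answer: 10

Derivation:
Old list (sorted, length 5): [-13, -2, 8, 12, 17]
Old median = 8
Insert x = 27
Old length odd (5). Middle was index 2 = 8.
New length even (6). New median = avg of two middle elements.
x = 27: 5 elements are < x, 0 elements are > x.
New sorted list: [-13, -2, 8, 12, 17, 27]
New median = 10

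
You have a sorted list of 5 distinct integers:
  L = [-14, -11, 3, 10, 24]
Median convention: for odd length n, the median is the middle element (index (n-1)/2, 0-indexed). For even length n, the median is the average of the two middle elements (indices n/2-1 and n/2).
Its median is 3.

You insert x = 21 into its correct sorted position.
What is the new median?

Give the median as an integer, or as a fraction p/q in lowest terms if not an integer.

Old list (sorted, length 5): [-14, -11, 3, 10, 24]
Old median = 3
Insert x = 21
Old length odd (5). Middle was index 2 = 3.
New length even (6). New median = avg of two middle elements.
x = 21: 4 elements are < x, 1 elements are > x.
New sorted list: [-14, -11, 3, 10, 21, 24]
New median = 13/2

Answer: 13/2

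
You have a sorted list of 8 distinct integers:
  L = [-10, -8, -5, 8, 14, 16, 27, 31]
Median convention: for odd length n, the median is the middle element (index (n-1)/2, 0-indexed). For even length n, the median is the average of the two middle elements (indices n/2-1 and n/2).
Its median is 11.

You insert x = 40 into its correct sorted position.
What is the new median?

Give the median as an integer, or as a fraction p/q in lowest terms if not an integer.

Answer: 14

Derivation:
Old list (sorted, length 8): [-10, -8, -5, 8, 14, 16, 27, 31]
Old median = 11
Insert x = 40
Old length even (8). Middle pair: indices 3,4 = 8,14.
New length odd (9). New median = single middle element.
x = 40: 8 elements are < x, 0 elements are > x.
New sorted list: [-10, -8, -5, 8, 14, 16, 27, 31, 40]
New median = 14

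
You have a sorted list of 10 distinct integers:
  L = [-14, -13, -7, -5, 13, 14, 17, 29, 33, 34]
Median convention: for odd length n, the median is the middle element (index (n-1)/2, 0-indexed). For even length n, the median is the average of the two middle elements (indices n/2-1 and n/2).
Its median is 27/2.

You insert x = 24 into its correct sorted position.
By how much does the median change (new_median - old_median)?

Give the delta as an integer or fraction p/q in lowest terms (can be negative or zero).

Answer: 1/2

Derivation:
Old median = 27/2
After inserting x = 24: new sorted = [-14, -13, -7, -5, 13, 14, 17, 24, 29, 33, 34]
New median = 14
Delta = 14 - 27/2 = 1/2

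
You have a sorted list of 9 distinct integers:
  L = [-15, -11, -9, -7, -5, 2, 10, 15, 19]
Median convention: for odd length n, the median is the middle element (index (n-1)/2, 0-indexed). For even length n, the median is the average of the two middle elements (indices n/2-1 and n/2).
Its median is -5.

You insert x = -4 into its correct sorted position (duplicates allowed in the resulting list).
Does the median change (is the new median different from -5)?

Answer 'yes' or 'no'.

Answer: yes

Derivation:
Old median = -5
Insert x = -4
New median = -9/2
Changed? yes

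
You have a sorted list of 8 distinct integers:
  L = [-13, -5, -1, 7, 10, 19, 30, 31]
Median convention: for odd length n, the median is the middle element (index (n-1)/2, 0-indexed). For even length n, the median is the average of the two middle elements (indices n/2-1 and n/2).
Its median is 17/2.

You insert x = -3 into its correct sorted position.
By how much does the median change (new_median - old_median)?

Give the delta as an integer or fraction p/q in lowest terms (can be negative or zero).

Answer: -3/2

Derivation:
Old median = 17/2
After inserting x = -3: new sorted = [-13, -5, -3, -1, 7, 10, 19, 30, 31]
New median = 7
Delta = 7 - 17/2 = -3/2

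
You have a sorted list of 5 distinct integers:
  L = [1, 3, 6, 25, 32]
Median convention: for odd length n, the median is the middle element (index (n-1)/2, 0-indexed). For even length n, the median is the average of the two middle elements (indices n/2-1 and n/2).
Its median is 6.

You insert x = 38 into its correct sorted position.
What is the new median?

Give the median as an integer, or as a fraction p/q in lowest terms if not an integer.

Old list (sorted, length 5): [1, 3, 6, 25, 32]
Old median = 6
Insert x = 38
Old length odd (5). Middle was index 2 = 6.
New length even (6). New median = avg of two middle elements.
x = 38: 5 elements are < x, 0 elements are > x.
New sorted list: [1, 3, 6, 25, 32, 38]
New median = 31/2

Answer: 31/2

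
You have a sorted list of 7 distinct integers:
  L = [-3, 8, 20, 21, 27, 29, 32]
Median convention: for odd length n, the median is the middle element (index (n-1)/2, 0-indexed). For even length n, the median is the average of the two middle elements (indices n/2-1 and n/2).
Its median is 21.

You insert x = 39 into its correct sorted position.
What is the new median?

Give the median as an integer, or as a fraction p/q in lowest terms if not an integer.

Answer: 24

Derivation:
Old list (sorted, length 7): [-3, 8, 20, 21, 27, 29, 32]
Old median = 21
Insert x = 39
Old length odd (7). Middle was index 3 = 21.
New length even (8). New median = avg of two middle elements.
x = 39: 7 elements are < x, 0 elements are > x.
New sorted list: [-3, 8, 20, 21, 27, 29, 32, 39]
New median = 24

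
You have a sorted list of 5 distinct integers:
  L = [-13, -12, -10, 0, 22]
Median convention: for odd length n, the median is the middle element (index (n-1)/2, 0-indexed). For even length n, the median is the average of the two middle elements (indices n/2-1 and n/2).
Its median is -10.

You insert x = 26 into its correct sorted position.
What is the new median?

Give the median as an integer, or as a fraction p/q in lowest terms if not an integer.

Old list (sorted, length 5): [-13, -12, -10, 0, 22]
Old median = -10
Insert x = 26
Old length odd (5). Middle was index 2 = -10.
New length even (6). New median = avg of two middle elements.
x = 26: 5 elements are < x, 0 elements are > x.
New sorted list: [-13, -12, -10, 0, 22, 26]
New median = -5

Answer: -5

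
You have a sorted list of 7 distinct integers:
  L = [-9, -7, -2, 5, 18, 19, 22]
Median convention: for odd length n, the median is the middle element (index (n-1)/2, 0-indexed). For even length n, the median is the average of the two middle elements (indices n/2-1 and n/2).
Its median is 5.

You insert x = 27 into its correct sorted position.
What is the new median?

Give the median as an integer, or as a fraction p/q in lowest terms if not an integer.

Old list (sorted, length 7): [-9, -7, -2, 5, 18, 19, 22]
Old median = 5
Insert x = 27
Old length odd (7). Middle was index 3 = 5.
New length even (8). New median = avg of two middle elements.
x = 27: 7 elements are < x, 0 elements are > x.
New sorted list: [-9, -7, -2, 5, 18, 19, 22, 27]
New median = 23/2

Answer: 23/2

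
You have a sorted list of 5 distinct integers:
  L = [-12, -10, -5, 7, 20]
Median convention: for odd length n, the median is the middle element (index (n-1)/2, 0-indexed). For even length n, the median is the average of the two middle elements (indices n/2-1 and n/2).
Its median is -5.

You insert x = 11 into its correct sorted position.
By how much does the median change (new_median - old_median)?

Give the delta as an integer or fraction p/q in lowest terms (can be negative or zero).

Answer: 6

Derivation:
Old median = -5
After inserting x = 11: new sorted = [-12, -10, -5, 7, 11, 20]
New median = 1
Delta = 1 - -5 = 6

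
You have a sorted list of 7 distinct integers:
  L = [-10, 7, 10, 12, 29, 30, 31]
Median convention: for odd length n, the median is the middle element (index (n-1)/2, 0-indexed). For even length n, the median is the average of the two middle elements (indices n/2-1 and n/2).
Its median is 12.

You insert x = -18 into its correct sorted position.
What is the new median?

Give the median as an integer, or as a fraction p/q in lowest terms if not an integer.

Answer: 11

Derivation:
Old list (sorted, length 7): [-10, 7, 10, 12, 29, 30, 31]
Old median = 12
Insert x = -18
Old length odd (7). Middle was index 3 = 12.
New length even (8). New median = avg of two middle elements.
x = -18: 0 elements are < x, 7 elements are > x.
New sorted list: [-18, -10, 7, 10, 12, 29, 30, 31]
New median = 11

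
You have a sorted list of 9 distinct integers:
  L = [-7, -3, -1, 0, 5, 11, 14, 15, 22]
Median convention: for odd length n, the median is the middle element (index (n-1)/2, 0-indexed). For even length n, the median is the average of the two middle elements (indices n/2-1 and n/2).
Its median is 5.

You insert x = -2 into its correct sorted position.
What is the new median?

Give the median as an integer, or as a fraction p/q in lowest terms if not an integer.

Answer: 5/2

Derivation:
Old list (sorted, length 9): [-7, -3, -1, 0, 5, 11, 14, 15, 22]
Old median = 5
Insert x = -2
Old length odd (9). Middle was index 4 = 5.
New length even (10). New median = avg of two middle elements.
x = -2: 2 elements are < x, 7 elements are > x.
New sorted list: [-7, -3, -2, -1, 0, 5, 11, 14, 15, 22]
New median = 5/2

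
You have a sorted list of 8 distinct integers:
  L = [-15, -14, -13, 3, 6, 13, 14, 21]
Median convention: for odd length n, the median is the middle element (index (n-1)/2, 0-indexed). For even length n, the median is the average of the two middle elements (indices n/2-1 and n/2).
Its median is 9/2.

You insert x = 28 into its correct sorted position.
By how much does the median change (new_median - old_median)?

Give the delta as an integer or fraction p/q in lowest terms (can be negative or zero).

Old median = 9/2
After inserting x = 28: new sorted = [-15, -14, -13, 3, 6, 13, 14, 21, 28]
New median = 6
Delta = 6 - 9/2 = 3/2

Answer: 3/2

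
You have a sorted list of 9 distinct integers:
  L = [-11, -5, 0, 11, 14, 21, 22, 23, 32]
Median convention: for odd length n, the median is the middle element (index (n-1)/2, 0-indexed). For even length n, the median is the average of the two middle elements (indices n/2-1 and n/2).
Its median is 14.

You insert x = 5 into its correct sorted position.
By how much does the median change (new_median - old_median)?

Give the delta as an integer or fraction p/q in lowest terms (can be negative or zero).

Old median = 14
After inserting x = 5: new sorted = [-11, -5, 0, 5, 11, 14, 21, 22, 23, 32]
New median = 25/2
Delta = 25/2 - 14 = -3/2

Answer: -3/2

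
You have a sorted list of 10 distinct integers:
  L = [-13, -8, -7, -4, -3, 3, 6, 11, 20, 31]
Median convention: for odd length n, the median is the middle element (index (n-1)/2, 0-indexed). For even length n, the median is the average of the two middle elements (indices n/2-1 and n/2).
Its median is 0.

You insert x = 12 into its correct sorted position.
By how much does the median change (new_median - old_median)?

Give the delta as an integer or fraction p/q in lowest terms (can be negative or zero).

Answer: 3

Derivation:
Old median = 0
After inserting x = 12: new sorted = [-13, -8, -7, -4, -3, 3, 6, 11, 12, 20, 31]
New median = 3
Delta = 3 - 0 = 3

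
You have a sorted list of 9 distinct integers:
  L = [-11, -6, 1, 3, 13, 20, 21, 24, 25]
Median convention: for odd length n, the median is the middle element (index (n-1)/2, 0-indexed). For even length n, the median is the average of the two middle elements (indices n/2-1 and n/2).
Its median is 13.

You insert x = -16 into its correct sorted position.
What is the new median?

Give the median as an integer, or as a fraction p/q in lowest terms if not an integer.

Old list (sorted, length 9): [-11, -6, 1, 3, 13, 20, 21, 24, 25]
Old median = 13
Insert x = -16
Old length odd (9). Middle was index 4 = 13.
New length even (10). New median = avg of two middle elements.
x = -16: 0 elements are < x, 9 elements are > x.
New sorted list: [-16, -11, -6, 1, 3, 13, 20, 21, 24, 25]
New median = 8

Answer: 8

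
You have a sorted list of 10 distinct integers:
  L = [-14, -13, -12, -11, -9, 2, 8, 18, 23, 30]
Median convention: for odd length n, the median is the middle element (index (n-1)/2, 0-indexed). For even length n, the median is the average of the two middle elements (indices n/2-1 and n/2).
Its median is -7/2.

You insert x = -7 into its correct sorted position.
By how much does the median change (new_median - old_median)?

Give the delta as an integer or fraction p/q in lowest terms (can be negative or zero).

Answer: -7/2

Derivation:
Old median = -7/2
After inserting x = -7: new sorted = [-14, -13, -12, -11, -9, -7, 2, 8, 18, 23, 30]
New median = -7
Delta = -7 - -7/2 = -7/2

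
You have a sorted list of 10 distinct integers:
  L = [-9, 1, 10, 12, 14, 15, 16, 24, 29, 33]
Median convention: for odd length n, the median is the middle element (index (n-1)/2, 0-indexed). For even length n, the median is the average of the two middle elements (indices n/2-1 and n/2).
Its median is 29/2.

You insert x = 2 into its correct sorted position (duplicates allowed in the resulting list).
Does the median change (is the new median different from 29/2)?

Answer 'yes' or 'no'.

Old median = 29/2
Insert x = 2
New median = 14
Changed? yes

Answer: yes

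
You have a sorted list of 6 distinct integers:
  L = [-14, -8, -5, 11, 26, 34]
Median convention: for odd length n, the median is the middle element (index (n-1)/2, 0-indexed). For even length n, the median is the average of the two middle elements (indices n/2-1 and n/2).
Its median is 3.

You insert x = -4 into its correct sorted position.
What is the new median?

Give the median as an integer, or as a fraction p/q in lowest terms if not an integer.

Old list (sorted, length 6): [-14, -8, -5, 11, 26, 34]
Old median = 3
Insert x = -4
Old length even (6). Middle pair: indices 2,3 = -5,11.
New length odd (7). New median = single middle element.
x = -4: 3 elements are < x, 3 elements are > x.
New sorted list: [-14, -8, -5, -4, 11, 26, 34]
New median = -4

Answer: -4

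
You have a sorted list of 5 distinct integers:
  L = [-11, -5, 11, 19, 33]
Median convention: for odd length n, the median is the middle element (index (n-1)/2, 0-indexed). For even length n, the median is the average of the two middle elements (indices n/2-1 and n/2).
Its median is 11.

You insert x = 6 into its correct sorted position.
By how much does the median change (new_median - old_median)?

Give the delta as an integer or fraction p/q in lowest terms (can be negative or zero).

Old median = 11
After inserting x = 6: new sorted = [-11, -5, 6, 11, 19, 33]
New median = 17/2
Delta = 17/2 - 11 = -5/2

Answer: -5/2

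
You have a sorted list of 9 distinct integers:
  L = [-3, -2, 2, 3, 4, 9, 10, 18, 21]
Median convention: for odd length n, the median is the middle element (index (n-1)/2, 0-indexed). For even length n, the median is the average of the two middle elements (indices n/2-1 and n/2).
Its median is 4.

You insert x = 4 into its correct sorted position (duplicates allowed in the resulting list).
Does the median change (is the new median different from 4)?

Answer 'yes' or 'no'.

Old median = 4
Insert x = 4
New median = 4
Changed? no

Answer: no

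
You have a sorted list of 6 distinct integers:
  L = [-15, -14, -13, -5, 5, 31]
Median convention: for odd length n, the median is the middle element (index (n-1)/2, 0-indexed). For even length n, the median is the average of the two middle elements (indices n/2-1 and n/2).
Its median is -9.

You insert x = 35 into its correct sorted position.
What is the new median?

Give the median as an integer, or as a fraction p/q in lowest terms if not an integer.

Old list (sorted, length 6): [-15, -14, -13, -5, 5, 31]
Old median = -9
Insert x = 35
Old length even (6). Middle pair: indices 2,3 = -13,-5.
New length odd (7). New median = single middle element.
x = 35: 6 elements are < x, 0 elements are > x.
New sorted list: [-15, -14, -13, -5, 5, 31, 35]
New median = -5

Answer: -5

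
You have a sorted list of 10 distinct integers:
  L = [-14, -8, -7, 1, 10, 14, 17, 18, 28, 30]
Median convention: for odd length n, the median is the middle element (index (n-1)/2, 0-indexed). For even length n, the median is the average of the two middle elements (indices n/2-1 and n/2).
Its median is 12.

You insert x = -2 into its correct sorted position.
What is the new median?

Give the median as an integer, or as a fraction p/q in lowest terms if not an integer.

Answer: 10

Derivation:
Old list (sorted, length 10): [-14, -8, -7, 1, 10, 14, 17, 18, 28, 30]
Old median = 12
Insert x = -2
Old length even (10). Middle pair: indices 4,5 = 10,14.
New length odd (11). New median = single middle element.
x = -2: 3 elements are < x, 7 elements are > x.
New sorted list: [-14, -8, -7, -2, 1, 10, 14, 17, 18, 28, 30]
New median = 10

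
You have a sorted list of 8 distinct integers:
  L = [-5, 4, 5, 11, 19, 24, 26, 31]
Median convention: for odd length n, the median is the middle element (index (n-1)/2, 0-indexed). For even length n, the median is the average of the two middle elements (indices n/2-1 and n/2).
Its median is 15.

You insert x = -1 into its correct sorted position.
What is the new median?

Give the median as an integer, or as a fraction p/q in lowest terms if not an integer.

Answer: 11

Derivation:
Old list (sorted, length 8): [-5, 4, 5, 11, 19, 24, 26, 31]
Old median = 15
Insert x = -1
Old length even (8). Middle pair: indices 3,4 = 11,19.
New length odd (9). New median = single middle element.
x = -1: 1 elements are < x, 7 elements are > x.
New sorted list: [-5, -1, 4, 5, 11, 19, 24, 26, 31]
New median = 11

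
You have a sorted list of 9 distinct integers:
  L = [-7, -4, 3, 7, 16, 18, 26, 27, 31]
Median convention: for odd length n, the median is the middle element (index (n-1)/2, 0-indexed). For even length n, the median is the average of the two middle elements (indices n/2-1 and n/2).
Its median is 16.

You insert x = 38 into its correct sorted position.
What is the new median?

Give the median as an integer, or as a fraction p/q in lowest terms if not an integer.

Old list (sorted, length 9): [-7, -4, 3, 7, 16, 18, 26, 27, 31]
Old median = 16
Insert x = 38
Old length odd (9). Middle was index 4 = 16.
New length even (10). New median = avg of two middle elements.
x = 38: 9 elements are < x, 0 elements are > x.
New sorted list: [-7, -4, 3, 7, 16, 18, 26, 27, 31, 38]
New median = 17

Answer: 17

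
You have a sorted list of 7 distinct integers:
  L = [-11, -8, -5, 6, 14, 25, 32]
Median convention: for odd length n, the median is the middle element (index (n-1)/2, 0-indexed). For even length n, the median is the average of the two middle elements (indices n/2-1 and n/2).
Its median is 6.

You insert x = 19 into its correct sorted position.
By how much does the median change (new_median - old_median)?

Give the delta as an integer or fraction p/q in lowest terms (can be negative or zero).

Answer: 4

Derivation:
Old median = 6
After inserting x = 19: new sorted = [-11, -8, -5, 6, 14, 19, 25, 32]
New median = 10
Delta = 10 - 6 = 4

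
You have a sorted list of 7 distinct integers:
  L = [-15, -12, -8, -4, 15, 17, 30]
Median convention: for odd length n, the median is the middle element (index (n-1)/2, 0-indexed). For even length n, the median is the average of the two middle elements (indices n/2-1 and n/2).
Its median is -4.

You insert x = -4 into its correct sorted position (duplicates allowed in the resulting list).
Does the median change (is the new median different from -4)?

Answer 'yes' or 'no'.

Old median = -4
Insert x = -4
New median = -4
Changed? no

Answer: no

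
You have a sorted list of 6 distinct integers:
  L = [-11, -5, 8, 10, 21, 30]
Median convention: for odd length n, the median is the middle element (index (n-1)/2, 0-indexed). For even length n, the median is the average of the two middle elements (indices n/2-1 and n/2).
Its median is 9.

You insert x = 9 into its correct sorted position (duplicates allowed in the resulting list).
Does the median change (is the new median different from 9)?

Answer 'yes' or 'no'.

Answer: no

Derivation:
Old median = 9
Insert x = 9
New median = 9
Changed? no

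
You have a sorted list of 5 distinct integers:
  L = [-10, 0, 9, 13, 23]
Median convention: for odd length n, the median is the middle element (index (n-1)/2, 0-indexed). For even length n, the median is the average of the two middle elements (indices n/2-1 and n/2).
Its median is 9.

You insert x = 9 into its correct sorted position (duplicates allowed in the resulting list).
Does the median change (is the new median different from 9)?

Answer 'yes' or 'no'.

Answer: no

Derivation:
Old median = 9
Insert x = 9
New median = 9
Changed? no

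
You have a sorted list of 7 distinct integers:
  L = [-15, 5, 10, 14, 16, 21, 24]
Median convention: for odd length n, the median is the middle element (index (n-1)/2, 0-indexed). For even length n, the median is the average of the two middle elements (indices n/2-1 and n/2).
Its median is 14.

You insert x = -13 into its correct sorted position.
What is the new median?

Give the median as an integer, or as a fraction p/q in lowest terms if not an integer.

Old list (sorted, length 7): [-15, 5, 10, 14, 16, 21, 24]
Old median = 14
Insert x = -13
Old length odd (7). Middle was index 3 = 14.
New length even (8). New median = avg of two middle elements.
x = -13: 1 elements are < x, 6 elements are > x.
New sorted list: [-15, -13, 5, 10, 14, 16, 21, 24]
New median = 12

Answer: 12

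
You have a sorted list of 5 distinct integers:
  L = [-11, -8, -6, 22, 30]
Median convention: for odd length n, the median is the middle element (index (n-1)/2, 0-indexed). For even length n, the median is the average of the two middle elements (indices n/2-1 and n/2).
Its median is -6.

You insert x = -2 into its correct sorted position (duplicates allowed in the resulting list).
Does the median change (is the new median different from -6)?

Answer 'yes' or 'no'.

Old median = -6
Insert x = -2
New median = -4
Changed? yes

Answer: yes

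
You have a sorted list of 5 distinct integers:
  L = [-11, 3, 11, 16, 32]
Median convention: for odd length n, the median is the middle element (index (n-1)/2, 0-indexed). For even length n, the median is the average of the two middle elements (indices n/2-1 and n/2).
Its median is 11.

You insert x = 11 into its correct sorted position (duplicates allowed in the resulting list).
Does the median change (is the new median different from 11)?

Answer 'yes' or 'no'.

Old median = 11
Insert x = 11
New median = 11
Changed? no

Answer: no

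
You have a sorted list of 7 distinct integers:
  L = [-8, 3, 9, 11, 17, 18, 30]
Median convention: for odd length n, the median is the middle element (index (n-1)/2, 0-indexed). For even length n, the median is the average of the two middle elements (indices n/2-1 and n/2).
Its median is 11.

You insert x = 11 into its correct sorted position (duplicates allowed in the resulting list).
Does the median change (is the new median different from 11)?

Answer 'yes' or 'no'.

Answer: no

Derivation:
Old median = 11
Insert x = 11
New median = 11
Changed? no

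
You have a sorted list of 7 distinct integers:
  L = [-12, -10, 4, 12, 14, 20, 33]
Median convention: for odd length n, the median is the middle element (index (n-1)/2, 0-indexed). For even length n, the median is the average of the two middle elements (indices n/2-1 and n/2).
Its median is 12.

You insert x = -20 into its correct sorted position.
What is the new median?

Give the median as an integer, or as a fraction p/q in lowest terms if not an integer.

Old list (sorted, length 7): [-12, -10, 4, 12, 14, 20, 33]
Old median = 12
Insert x = -20
Old length odd (7). Middle was index 3 = 12.
New length even (8). New median = avg of two middle elements.
x = -20: 0 elements are < x, 7 elements are > x.
New sorted list: [-20, -12, -10, 4, 12, 14, 20, 33]
New median = 8

Answer: 8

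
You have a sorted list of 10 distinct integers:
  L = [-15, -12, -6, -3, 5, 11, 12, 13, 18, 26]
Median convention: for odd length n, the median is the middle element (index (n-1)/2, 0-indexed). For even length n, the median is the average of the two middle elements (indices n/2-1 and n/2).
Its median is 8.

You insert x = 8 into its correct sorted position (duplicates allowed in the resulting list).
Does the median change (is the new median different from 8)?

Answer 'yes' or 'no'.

Answer: no

Derivation:
Old median = 8
Insert x = 8
New median = 8
Changed? no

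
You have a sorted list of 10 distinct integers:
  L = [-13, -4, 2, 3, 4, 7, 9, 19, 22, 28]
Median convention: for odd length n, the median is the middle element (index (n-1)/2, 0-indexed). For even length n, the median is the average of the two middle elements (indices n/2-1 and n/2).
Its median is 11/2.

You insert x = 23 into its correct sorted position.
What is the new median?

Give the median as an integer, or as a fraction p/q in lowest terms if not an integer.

Answer: 7

Derivation:
Old list (sorted, length 10): [-13, -4, 2, 3, 4, 7, 9, 19, 22, 28]
Old median = 11/2
Insert x = 23
Old length even (10). Middle pair: indices 4,5 = 4,7.
New length odd (11). New median = single middle element.
x = 23: 9 elements are < x, 1 elements are > x.
New sorted list: [-13, -4, 2, 3, 4, 7, 9, 19, 22, 23, 28]
New median = 7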